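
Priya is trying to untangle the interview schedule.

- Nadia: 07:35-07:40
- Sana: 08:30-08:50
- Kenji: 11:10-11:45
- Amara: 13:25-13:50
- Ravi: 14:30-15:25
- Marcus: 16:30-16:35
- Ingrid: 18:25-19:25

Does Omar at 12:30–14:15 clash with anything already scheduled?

Nadia: ends 07:40 at or before Omar starts 12:30 → clear.
Sana: ends 08:50 at or before Omar starts 12:30 → clear.
Kenji: ends 11:45 at or before Omar starts 12:30 → clear.
Amara: starts 13:25 before Omar ends 14:15, and ends 13:50 after Omar starts 12:30 → overlap.
Ravi: starts 14:30 at or after Omar ends 14:15 → clear.
Marcus: starts 16:30 at or after Omar ends 14:15 → clear.
Ingrid: starts 18:25 at or after Omar ends 14:15 → clear.
Omar overlaps Amara.

Yes — it overlaps Amara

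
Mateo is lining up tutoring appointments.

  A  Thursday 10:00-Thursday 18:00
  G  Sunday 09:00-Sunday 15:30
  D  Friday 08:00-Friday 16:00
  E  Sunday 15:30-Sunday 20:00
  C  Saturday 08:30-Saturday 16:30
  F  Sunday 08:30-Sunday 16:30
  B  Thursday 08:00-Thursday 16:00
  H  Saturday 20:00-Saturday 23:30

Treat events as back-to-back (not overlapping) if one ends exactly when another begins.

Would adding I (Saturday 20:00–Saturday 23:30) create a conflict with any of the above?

Yes — it overlaps H

B: ends Thursday 16:00 at or before I starts Saturday 20:00 → clear.
A: ends Thursday 18:00 at or before I starts Saturday 20:00 → clear.
D: ends Friday 16:00 at or before I starts Saturday 20:00 → clear.
C: ends Saturday 16:30 at or before I starts Saturday 20:00 → clear.
H: starts Saturday 20:00 before I ends Saturday 23:30, and ends Saturday 23:30 after I starts Saturday 20:00 → overlap.
F: starts Sunday 08:30 at or after I ends Saturday 23:30 → clear.
G: starts Sunday 09:00 at or after I ends Saturday 23:30 → clear.
E: starts Sunday 15:30 at or after I ends Saturday 23:30 → clear.
I overlaps H.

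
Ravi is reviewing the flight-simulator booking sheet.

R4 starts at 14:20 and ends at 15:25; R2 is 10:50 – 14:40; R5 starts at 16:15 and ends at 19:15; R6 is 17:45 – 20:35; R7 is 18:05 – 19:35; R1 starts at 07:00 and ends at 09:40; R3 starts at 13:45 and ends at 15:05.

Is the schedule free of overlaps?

No

Sorted by start: R1, R2, R3, R4, R5, R6, R7.
R2 starts after R1 ends; R1 is clear from here.
R3 starts before R2 ends → R2 and R3 overlap.
That's a conflict, so the schedule is not conflict-free.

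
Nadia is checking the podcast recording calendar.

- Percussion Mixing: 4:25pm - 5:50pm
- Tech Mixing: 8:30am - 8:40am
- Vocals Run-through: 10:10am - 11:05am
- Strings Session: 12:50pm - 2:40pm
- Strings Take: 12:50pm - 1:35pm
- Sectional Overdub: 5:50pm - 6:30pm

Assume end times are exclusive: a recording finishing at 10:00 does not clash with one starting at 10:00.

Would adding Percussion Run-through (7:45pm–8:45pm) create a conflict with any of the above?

No — it doesn't clash with anything

Tech Mixing: ends 8:40am at or before Percussion Run-through starts 7:45pm → clear.
Vocals Run-through: ends 11:05am at or before Percussion Run-through starts 7:45pm → clear.
Strings Take: ends 1:35pm at or before Percussion Run-through starts 7:45pm → clear.
Strings Session: ends 2:40pm at or before Percussion Run-through starts 7:45pm → clear.
Percussion Mixing: ends 5:50pm at or before Percussion Run-through starts 7:45pm → clear.
Sectional Overdub: ends 6:30pm at or before Percussion Run-through starts 7:45pm → clear.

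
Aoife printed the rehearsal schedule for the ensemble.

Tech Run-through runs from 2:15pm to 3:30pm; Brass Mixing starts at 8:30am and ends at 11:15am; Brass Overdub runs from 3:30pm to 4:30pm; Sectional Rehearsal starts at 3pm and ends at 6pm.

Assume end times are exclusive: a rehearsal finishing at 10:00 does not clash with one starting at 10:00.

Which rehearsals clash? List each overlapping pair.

Brass Overdub & Sectional Rehearsal, Sectional Rehearsal & Tech Run-through

Check each pair: they overlap iff neither finishes before the other starts.
Sorted by start: Brass Mixing, Tech Run-through, Sectional Rehearsal, Brass Overdub.
Tech Run-through starts after Brass Mixing ends, so nothing later overlaps Brass Mixing either.
Sectional Rehearsal starts before Tech Run-through ends → Tech Run-through and Sectional Rehearsal overlap.
Brass Overdub starts exactly when Tech Run-through ends (back-to-back, no overlap).
Brass Overdub starts before Sectional Rehearsal ends → Sectional Rehearsal and Brass Overdub overlap.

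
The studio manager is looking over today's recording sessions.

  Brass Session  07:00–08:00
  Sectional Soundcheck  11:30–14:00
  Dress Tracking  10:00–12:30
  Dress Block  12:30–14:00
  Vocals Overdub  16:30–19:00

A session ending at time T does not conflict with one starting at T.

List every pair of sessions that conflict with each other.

Dress Block & Sectional Soundcheck, Dress Tracking & Sectional Soundcheck

Check each pair: they overlap iff neither finishes before the other starts.
Sorted by start: Brass Session, Dress Tracking, Sectional Soundcheck, Dress Block, Vocals Overdub.
Dress Tracking starts after Brass Session ends, so Brass Session has no further overlaps.
Sectional Soundcheck starts before Dress Tracking ends → Dress Tracking and Sectional Soundcheck overlap.
Dress Block starts exactly when Dress Tracking ends (back-to-back, no overlap), so Dress Tracking has no further overlaps.
Dress Block starts before Sectional Soundcheck ends → Sectional Soundcheck and Dress Block overlap.
Vocals Overdub starts after Sectional Soundcheck ends.
Vocals Overdub starts after Dress Block ends.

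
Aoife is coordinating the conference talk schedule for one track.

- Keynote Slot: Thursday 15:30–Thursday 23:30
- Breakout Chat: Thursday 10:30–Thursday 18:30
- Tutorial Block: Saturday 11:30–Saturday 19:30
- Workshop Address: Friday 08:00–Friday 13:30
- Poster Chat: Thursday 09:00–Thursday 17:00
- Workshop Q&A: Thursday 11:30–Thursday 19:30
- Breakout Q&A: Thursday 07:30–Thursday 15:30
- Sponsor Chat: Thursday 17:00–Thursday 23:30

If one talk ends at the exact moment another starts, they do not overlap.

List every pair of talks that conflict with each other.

Breakout Chat & Breakout Q&A, Breakout Chat & Keynote Slot, Breakout Chat & Poster Chat, Breakout Chat & Sponsor Chat, Breakout Chat & Workshop Q&A, Breakout Q&A & Poster Chat, Breakout Q&A & Workshop Q&A, Keynote Slot & Poster Chat, Keynote Slot & Sponsor Chat, Keynote Slot & Workshop Q&A, Poster Chat & Workshop Q&A, Sponsor Chat & Workshop Q&A

Sorted by start: Breakout Q&A, Poster Chat, Breakout Chat, Workshop Q&A, Keynote Slot, Sponsor Chat, Workshop Address, Tutorial Block.
Poster Chat starts before Breakout Q&A ends → Breakout Q&A and Poster Chat overlap.
Breakout Chat starts before Breakout Q&A ends → Breakout Q&A and Breakout Chat overlap.
Workshop Q&A starts before Breakout Q&A ends → Breakout Q&A and Workshop Q&A overlap.
Keynote Slot starts exactly when Breakout Q&A ends (back-to-back, no overlap), so Breakout Q&A has no further overlaps.
Breakout Chat starts before Poster Chat ends → Poster Chat and Breakout Chat overlap.
Workshop Q&A starts before Poster Chat ends → Poster Chat and Workshop Q&A overlap.
Keynote Slot starts before Poster Chat ends → Poster Chat and Keynote Slot overlap.
Sponsor Chat starts exactly when Poster Chat ends (back-to-back, no overlap), so Poster Chat has no further overlaps.
Workshop Q&A starts before Breakout Chat ends → Breakout Chat and Workshop Q&A overlap.
Keynote Slot starts before Breakout Chat ends → Breakout Chat and Keynote Slot overlap.
Sponsor Chat starts before Breakout Chat ends → Breakout Chat and Sponsor Chat overlap.
Workshop Address starts after Breakout Chat ends, so Breakout Chat has no further overlaps.
Keynote Slot starts before Workshop Q&A ends → Workshop Q&A and Keynote Slot overlap.
Sponsor Chat starts before Workshop Q&A ends → Workshop Q&A and Sponsor Chat overlap.
Workshop Address starts after Workshop Q&A ends, so Workshop Q&A has no further overlaps.
Sponsor Chat starts before Keynote Slot ends → Keynote Slot and Sponsor Chat overlap.
Workshop Address starts after Keynote Slot ends, so Keynote Slot has no further overlaps.
Workshop Address starts after Sponsor Chat ends, so Sponsor Chat has no further overlaps.
Tutorial Block starts after Workshop Address ends.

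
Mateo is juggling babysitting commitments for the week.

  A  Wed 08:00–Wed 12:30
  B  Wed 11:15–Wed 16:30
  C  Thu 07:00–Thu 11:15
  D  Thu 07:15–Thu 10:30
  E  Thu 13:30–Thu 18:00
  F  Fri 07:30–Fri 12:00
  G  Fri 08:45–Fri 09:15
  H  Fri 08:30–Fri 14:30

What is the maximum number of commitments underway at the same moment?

Sweep the timeline, counting +1 at each start and −1 at each end (ends before starts at a tie):
Wed 08:00 start A → 1
Wed 11:15 start B → 2
Wed 12:30 end A → 1
Wed 16:30 end B → 0
Thu 07:00 start C → 1
Thu 07:15 start D → 2
Thu 10:30 end D → 1
Thu 11:15 end C → 0
Thu 13:30 start E → 1
Thu 18:00 end E → 0
Fri 07:30 start F → 1
Fri 08:30 start H → 2
Fri 08:45 start G → 3
Fri 09:15 end G → 2
Fri 12:00 end F → 1
Fri 14:30 end H → 0
Peak is 3, at Fri 08:45 (F, G, H).

3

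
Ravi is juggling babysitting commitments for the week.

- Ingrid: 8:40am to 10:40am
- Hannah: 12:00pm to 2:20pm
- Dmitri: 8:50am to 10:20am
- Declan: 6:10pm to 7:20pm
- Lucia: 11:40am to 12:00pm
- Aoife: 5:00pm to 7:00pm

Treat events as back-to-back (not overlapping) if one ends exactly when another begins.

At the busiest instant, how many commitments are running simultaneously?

Sort all start/end points and keep a running count:
8:40am start Ingrid → 1
8:50am start Dmitri → 2
10:20am end Dmitri → 1
10:40am end Ingrid → 0
11:40am start Lucia → 1
12:00pm end Lucia → 0
12:00pm start Hannah → 1
2:20pm end Hannah → 0
5:00pm start Aoife → 1
6:10pm start Declan → 2
7:00pm end Aoife → 1
7:20pm end Declan → 0
Peak is 2, at 8:50am (Dmitri, Ingrid).

2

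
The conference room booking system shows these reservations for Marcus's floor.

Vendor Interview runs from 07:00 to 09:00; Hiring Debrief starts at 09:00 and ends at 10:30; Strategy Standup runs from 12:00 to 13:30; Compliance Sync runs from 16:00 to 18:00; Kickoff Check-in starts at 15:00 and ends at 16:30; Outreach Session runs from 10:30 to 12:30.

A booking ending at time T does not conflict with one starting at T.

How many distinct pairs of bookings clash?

2

Sorted by start: Vendor Interview, Hiring Debrief, Outreach Session, Strategy Standup, Kickoff Check-in, Compliance Sync.
Hiring Debrief starts exactly when Vendor Interview ends (back-to-back, no overlap), so nothing later overlaps Vendor Interview either.
Outreach Session starts exactly when Hiring Debrief ends (back-to-back, no overlap), so nothing later overlaps Hiring Debrief either.
Strategy Standup starts before Outreach Session ends → Outreach Session and Strategy Standup overlap.
Kickoff Check-in starts after Outreach Session ends, so nothing later overlaps Outreach Session either.
Kickoff Check-in starts after Strategy Standup ends, so nothing later overlaps Strategy Standup either.
Compliance Sync starts before Kickoff Check-in ends → Kickoff Check-in and Compliance Sync overlap.
Overlapping pairs: Compliance Sync & Kickoff Check-in, Outreach Session & Strategy Standup — 2 in total.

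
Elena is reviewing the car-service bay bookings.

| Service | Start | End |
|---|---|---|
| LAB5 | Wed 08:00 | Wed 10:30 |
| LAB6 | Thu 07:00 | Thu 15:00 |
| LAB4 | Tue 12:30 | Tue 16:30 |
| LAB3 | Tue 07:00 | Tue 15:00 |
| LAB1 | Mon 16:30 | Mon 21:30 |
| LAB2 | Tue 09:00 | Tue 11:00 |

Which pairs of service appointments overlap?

Sorted by start: LAB1, LAB3, LAB2, LAB4, LAB5, LAB6.
LAB3 starts after LAB1 ends, so LAB1 has no further overlaps.
LAB2 starts before LAB3 ends → LAB3 and LAB2 overlap.
LAB4 starts before LAB3 ends → LAB3 and LAB4 overlap.
LAB5 starts after LAB3 ends, so LAB3 has no further overlaps.
LAB4 starts after LAB2 ends, so LAB2 has no further overlaps.
LAB5 starts after LAB4 ends, so LAB4 has no further overlaps.
LAB6 starts after LAB5 ends.

LAB2 & LAB3, LAB3 & LAB4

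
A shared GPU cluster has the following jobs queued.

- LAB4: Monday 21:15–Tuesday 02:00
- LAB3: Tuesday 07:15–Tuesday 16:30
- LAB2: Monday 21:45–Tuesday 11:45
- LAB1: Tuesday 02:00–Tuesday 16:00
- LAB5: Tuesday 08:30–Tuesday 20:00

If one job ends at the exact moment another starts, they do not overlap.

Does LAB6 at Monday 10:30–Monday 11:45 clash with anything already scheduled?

No — it doesn't clash with anything

LAB4: starts Monday 21:15 at or after LAB6 ends Monday 11:45 → clear.
LAB2: starts Monday 21:45 at or after LAB6 ends Monday 11:45 → clear.
LAB1: starts Tuesday 02:00 at or after LAB6 ends Monday 11:45 → clear.
LAB3: starts Tuesday 07:15 at or after LAB6 ends Monday 11:45 → clear.
LAB5: starts Tuesday 08:30 at or after LAB6 ends Monday 11:45 → clear.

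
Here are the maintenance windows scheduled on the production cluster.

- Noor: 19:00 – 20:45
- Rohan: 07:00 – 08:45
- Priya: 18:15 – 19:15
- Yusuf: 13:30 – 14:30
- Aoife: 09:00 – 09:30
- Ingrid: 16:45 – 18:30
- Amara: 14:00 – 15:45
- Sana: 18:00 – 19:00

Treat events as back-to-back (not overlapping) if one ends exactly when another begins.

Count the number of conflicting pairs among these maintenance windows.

5

Sorted by start: Rohan, Aoife, Yusuf, Amara, Ingrid, Sana, Priya, Noor.
Aoife starts after Rohan ends — done with Rohan.
Yusuf starts after Aoife ends — done with Aoife.
Amara starts before Yusuf ends → Yusuf and Amara overlap.
Ingrid starts after Yusuf ends — done with Yusuf.
Ingrid starts after Amara ends — done with Amara.
Sana starts before Ingrid ends → Ingrid and Sana overlap.
Priya starts before Ingrid ends → Ingrid and Priya overlap.
Noor starts after Ingrid ends.
Priya starts before Sana ends → Sana and Priya overlap.
Noor starts exactly when Sana ends (back-to-back, no overlap).
Noor starts before Priya ends → Priya and Noor overlap.
Overlapping pairs: Amara & Yusuf, Ingrid & Priya, Ingrid & Sana, Noor & Priya, Priya & Sana — 5 in total.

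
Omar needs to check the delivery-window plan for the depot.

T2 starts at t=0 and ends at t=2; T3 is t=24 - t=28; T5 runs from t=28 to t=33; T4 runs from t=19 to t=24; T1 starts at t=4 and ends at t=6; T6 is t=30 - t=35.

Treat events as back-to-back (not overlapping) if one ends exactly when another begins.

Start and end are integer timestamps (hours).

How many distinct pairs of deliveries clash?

Two intervals overlap when each starts before the other ends.
Sorted by start: T2, T1, T4, T3, T5, T6.
T1 starts after T2 ends, so nothing later overlaps T2 either.
T4 starts after T1 ends, so nothing later overlaps T1 either.
T3 starts exactly when T4 ends (back-to-back, no overlap), so nothing later overlaps T4 either.
T5 starts exactly when T3 ends (back-to-back, no overlap), so nothing later overlaps T3 either.
T6 starts before T5 ends → T5 and T6 overlap.
Overlapping pairs: T5 & T6 — 1 in total.

1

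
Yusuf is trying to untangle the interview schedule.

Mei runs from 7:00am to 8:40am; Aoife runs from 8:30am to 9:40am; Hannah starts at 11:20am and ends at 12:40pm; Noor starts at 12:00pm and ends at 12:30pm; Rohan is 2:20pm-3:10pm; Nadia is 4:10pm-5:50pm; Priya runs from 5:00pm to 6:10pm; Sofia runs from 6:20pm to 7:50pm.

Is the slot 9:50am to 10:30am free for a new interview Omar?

Mei: ends 8:40am at or before Omar starts 9:50am → clear.
Aoife: ends 9:40am at or before Omar starts 9:50am → clear.
Hannah: starts 11:20am at or after Omar ends 10:30am → clear.
Noor: starts 12:00pm at or after Omar ends 10:30am → clear.
Rohan: starts 2:20pm at or after Omar ends 10:30am → clear.
Nadia: starts 4:10pm at or after Omar ends 10:30am → clear.
Priya: starts 5:00pm at or after Omar ends 10:30am → clear.
Sofia: starts 6:20pm at or after Omar ends 10:30am → clear.

Yes — the slot is free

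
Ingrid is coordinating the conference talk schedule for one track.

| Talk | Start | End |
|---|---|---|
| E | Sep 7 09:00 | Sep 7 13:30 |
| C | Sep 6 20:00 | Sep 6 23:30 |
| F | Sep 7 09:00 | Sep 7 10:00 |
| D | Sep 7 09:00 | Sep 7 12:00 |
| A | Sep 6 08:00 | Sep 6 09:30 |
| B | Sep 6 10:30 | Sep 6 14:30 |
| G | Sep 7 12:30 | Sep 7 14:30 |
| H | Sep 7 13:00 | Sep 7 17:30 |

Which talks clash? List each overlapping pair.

Sorted by start: A, B, C, D, E, F, G, H.
B starts after A ends — done with A.
C starts after B ends — done with B.
D starts after C ends — done with C.
E starts before D ends → D and E overlap.
F starts before D ends → D and F overlap.
G starts after D ends — done with D.
F starts before E ends → E and F overlap.
G starts before E ends → E and G overlap.
H starts before E ends → E and H overlap.
G starts after F ends — done with F.
H starts before G ends → G and H overlap.

D & E, D & F, E & F, E & G, E & H, G & H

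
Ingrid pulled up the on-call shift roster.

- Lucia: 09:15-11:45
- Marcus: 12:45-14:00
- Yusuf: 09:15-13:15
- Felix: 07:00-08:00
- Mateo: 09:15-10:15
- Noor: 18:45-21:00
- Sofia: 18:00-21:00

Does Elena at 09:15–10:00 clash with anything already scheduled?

Felix: ends 08:00 at or before Elena starts 09:15 → clear.
Lucia: starts 09:15 before Elena ends 10:00, and ends 11:45 after Elena starts 09:15 → overlap.
Mateo: starts 09:15 before Elena ends 10:00, and ends 10:15 after Elena starts 09:15 → overlap.
Yusuf: starts 09:15 before Elena ends 10:00, and ends 13:15 after Elena starts 09:15 → overlap.
Marcus: starts 12:45 at or after Elena ends 10:00 → clear.
Sofia: starts 18:00 at or after Elena ends 10:00 → clear.
Noor: starts 18:45 at or after Elena ends 10:00 → clear.
Elena overlaps Lucia, Mateo, Yusuf.

Yes — it overlaps Lucia, Mateo, Yusuf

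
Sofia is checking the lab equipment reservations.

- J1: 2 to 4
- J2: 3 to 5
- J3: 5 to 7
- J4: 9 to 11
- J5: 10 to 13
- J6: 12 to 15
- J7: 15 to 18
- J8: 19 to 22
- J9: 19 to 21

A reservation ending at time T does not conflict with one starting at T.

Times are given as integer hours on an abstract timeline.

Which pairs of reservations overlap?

J1 & J2, J4 & J5, J5 & J6, J8 & J9

Sorted by start: J1, J2, J3, J4, J5, J6, J7, J8, J9.
J2 starts before J1 ends → J1 and J2 overlap.
J3 starts after J1 ends; J1 is clear from here.
J3 starts exactly when J2 ends (back-to-back, no overlap); J2 is clear from here.
J4 starts after J3 ends; J3 is clear from here.
J5 starts before J4 ends → J4 and J5 overlap.
J6 starts after J4 ends; J4 is clear from here.
J6 starts before J5 ends → J5 and J6 overlap.
J7 starts after J5 ends; J5 is clear from here.
J7 starts exactly when J6 ends (back-to-back, no overlap); J6 is clear from here.
J8 starts after J7 ends; J7 is clear from here.
J9 starts before J8 ends → J8 and J9 overlap.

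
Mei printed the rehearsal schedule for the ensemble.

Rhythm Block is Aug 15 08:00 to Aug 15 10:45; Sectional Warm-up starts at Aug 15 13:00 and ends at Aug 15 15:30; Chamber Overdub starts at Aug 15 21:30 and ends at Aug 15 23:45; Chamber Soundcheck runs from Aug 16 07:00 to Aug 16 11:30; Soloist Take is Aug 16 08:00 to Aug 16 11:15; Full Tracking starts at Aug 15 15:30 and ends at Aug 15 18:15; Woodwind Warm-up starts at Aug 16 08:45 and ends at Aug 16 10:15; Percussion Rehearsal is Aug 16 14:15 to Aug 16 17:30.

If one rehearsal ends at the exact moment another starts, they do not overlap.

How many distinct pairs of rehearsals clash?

Two intervals overlap when each starts before the other ends.
Sorted by start: Rhythm Block, Sectional Warm-up, Full Tracking, Chamber Overdub, Chamber Soundcheck, Soloist Take, Woodwind Warm-up, Percussion Rehearsal.
Sectional Warm-up starts after Rhythm Block ends, so nothing later overlaps Rhythm Block either.
Full Tracking starts exactly when Sectional Warm-up ends (back-to-back, no overlap), so nothing later overlaps Sectional Warm-up either.
Chamber Overdub starts after Full Tracking ends, so nothing later overlaps Full Tracking either.
Chamber Soundcheck starts after Chamber Overdub ends, so nothing later overlaps Chamber Overdub either.
Soloist Take starts before Chamber Soundcheck ends → Chamber Soundcheck and Soloist Take overlap.
Woodwind Warm-up starts before Chamber Soundcheck ends → Chamber Soundcheck and Woodwind Warm-up overlap.
Percussion Rehearsal starts after Chamber Soundcheck ends.
Woodwind Warm-up starts before Soloist Take ends → Soloist Take and Woodwind Warm-up overlap.
Percussion Rehearsal starts after Soloist Take ends.
Percussion Rehearsal starts after Woodwind Warm-up ends.
Overlapping pairs: Chamber Soundcheck & Soloist Take, Chamber Soundcheck & Woodwind Warm-up, Soloist Take & Woodwind Warm-up — 3 in total.

3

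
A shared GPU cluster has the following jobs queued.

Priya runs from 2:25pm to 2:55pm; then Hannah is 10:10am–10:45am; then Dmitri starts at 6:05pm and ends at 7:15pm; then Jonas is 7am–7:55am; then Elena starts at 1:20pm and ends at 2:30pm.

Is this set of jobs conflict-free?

Sorted by start: Jonas, Hannah, Elena, Priya, Dmitri.
Hannah starts after Jonas ends; Jonas is clear from here.
Elena starts after Hannah ends; Hannah is clear from here.
Priya starts before Elena ends → Elena and Priya overlap.
That's a conflict, so the schedule is not conflict-free.

No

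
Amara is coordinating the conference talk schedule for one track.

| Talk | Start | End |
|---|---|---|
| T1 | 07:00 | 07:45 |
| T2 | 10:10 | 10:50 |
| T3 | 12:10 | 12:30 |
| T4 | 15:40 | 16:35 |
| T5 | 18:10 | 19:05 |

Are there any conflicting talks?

Two intervals overlap when each starts before the other ends.
Sorted by start: T1, T2, T3, T4, T5.
T2 starts after T1 ends, so T1 has no further overlaps.
T3 starts after T2 ends, so T2 has no further overlaps.
T4 starts after T3 ends, so T3 has no further overlaps.
T5 starts after T4 ends.
Every pair is clear; the schedule has no overlaps.

No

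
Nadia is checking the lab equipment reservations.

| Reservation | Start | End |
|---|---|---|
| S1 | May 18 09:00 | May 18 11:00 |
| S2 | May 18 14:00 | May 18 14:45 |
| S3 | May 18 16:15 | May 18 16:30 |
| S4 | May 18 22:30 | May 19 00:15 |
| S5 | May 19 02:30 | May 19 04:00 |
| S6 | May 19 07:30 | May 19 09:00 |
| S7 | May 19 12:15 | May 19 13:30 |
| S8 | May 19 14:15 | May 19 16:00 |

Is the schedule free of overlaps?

Yes

Check each pair: they overlap iff neither finishes before the other starts.
Sorted by start: S1, S2, S3, S4, S5, S6, S7, S8.
S2 starts after S1 ends — done with S1.
S3 starts after S2 ends — done with S2.
S4 starts after S3 ends — done with S3.
S5 starts after S4 ends — done with S4.
S6 starts after S5 ends — done with S5.
S7 starts after S6 ends — done with S6.
S8 starts after S7 ends.
Every pair is clear; the schedule has no overlaps.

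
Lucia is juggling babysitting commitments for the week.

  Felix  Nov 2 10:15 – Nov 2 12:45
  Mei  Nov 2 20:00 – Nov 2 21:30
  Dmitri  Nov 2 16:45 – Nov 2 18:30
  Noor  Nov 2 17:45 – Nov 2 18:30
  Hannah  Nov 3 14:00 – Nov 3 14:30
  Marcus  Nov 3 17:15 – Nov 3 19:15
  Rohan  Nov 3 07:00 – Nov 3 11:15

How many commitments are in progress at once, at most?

2

Walk through starts and ends in time order (an end at T is processed before a start at T):
Nov 2 10:15 start Felix → 1
Nov 2 12:45 end Felix → 0
Nov 2 16:45 start Dmitri → 1
Nov 2 17:45 start Noor → 2
Nov 2 18:30 end Dmitri → 1
Nov 2 18:30 end Noor → 0
Nov 2 20:00 start Mei → 1
Nov 2 21:30 end Mei → 0
Nov 3 07:00 start Rohan → 1
Nov 3 11:15 end Rohan → 0
Nov 3 14:00 start Hannah → 1
Nov 3 14:30 end Hannah → 0
Nov 3 17:15 start Marcus → 1
Nov 3 19:15 end Marcus → 0
Peak is 2, at Nov 2 17:45 (Dmitri, Noor).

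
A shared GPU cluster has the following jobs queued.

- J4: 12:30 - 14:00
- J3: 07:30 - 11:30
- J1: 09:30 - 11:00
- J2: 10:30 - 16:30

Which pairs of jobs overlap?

J1 & J2, J1 & J3, J2 & J3, J2 & J4

Two intervals overlap when each starts before the other ends.
Sorted by start: J3, J1, J2, J4.
J1 starts before J3 ends → J3 and J1 overlap.
J2 starts before J3 ends → J3 and J2 overlap.
J4 starts after J3 ends.
J2 starts before J1 ends → J1 and J2 overlap.
J4 starts after J1 ends.
J4 starts before J2 ends → J2 and J4 overlap.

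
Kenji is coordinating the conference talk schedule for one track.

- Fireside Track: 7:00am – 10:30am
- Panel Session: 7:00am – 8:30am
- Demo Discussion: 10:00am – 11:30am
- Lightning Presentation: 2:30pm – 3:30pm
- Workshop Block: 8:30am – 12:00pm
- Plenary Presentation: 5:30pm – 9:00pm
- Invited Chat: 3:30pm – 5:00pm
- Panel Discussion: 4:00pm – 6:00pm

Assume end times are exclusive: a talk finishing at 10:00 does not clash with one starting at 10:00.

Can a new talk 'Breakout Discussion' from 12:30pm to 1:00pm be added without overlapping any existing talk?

Fireside Track: ends 10:30am at or before Breakout Discussion starts 12:30pm → clear.
Panel Session: ends 8:30am at or before Breakout Discussion starts 12:30pm → clear.
Workshop Block: ends 12:00pm at or before Breakout Discussion starts 12:30pm → clear.
Demo Discussion: ends 11:30am at or before Breakout Discussion starts 12:30pm → clear.
Lightning Presentation: starts 2:30pm at or after Breakout Discussion ends 1:00pm → clear.
Invited Chat: starts 3:30pm at or after Breakout Discussion ends 1:00pm → clear.
Panel Discussion: starts 4:00pm at or after Breakout Discussion ends 1:00pm → clear.
Plenary Presentation: starts 5:30pm at or after Breakout Discussion ends 1:00pm → clear.

Yes — the slot is free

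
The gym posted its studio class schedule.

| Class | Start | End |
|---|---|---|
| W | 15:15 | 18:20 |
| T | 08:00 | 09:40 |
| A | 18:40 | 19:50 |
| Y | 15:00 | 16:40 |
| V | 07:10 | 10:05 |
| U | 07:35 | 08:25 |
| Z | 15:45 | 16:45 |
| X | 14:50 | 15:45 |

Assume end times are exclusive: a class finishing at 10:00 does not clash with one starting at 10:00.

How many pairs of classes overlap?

Sorted by start: V, U, T, X, Y, W, Z, A.
U starts before V ends → V and U overlap.
T starts before V ends → V and T overlap.
X starts after V ends, so nothing later overlaps V either.
T starts before U ends → U and T overlap.
X starts after U ends, so nothing later overlaps U either.
X starts after T ends, so nothing later overlaps T either.
Y starts before X ends → X and Y overlap.
W starts before X ends → X and W overlap.
Z starts exactly when X ends (back-to-back, no overlap), so nothing later overlaps X either.
W starts before Y ends → Y and W overlap.
Z starts before Y ends → Y and Z overlap.
A starts after Y ends.
Z starts before W ends → W and Z overlap.
A starts after W ends.
A starts after Z ends.
Overlapping pairs: T & U, T & V, U & V, W & X, W & Y, W & Z, X & Y, Y & Z — 8 in total.

8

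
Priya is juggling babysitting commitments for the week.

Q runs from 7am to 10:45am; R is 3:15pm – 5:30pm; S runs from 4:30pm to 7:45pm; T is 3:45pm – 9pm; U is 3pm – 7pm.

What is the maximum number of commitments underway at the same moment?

4

Sort all start/end points and keep a running count:
7am start Q → 1
10:45am end Q → 0
3pm start U → 1
3:15pm start R → 2
3:45pm start T → 3
4:30pm start S → 4
5:30pm end R → 3
7pm end U → 2
7:45pm end S → 1
9pm end T → 0
Peak is 4, at 4:30pm (R, S, T, U).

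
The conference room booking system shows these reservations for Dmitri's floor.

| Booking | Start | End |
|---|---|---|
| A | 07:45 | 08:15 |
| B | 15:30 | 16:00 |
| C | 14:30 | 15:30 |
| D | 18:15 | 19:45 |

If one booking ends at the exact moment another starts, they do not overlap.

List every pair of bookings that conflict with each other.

no overlapping pairs

Two intervals overlap when each starts before the other ends.
Sorted by start: A, C, B, D.
C starts after A ends; A is clear from here.
B starts exactly when C ends (back-to-back, no overlap); C is clear from here.
D starts after B ends.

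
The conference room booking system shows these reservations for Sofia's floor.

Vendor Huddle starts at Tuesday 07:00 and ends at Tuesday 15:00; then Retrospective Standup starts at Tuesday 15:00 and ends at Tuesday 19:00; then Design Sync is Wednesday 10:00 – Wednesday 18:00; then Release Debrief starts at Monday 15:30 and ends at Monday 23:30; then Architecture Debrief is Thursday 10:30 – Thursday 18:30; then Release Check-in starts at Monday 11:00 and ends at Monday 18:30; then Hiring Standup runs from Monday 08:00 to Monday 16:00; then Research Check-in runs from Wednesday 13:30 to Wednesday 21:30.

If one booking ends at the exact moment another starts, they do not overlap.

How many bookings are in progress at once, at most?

Walk through starts and ends in time order (an end at T is processed before a start at T):
Monday 08:00 start Hiring Standup → 1
Monday 11:00 start Release Check-in → 2
Monday 15:30 start Release Debrief → 3
Monday 16:00 end Hiring Standup → 2
Monday 18:30 end Release Check-in → 1
Monday 23:30 end Release Debrief → 0
Tuesday 07:00 start Vendor Huddle → 1
Tuesday 15:00 end Vendor Huddle → 0
Tuesday 15:00 start Retrospective Standup → 1
Tuesday 19:00 end Retrospective Standup → 0
Wednesday 10:00 start Design Sync → 1
Wednesday 13:30 start Research Check-in → 2
Wednesday 18:00 end Design Sync → 1
Wednesday 21:30 end Research Check-in → 0
Thursday 10:30 start Architecture Debrief → 1
Thursday 18:30 end Architecture Debrief → 0
Peak is 3, at Monday 15:30 (Hiring Standup, Release Check-in, Release Debrief).

3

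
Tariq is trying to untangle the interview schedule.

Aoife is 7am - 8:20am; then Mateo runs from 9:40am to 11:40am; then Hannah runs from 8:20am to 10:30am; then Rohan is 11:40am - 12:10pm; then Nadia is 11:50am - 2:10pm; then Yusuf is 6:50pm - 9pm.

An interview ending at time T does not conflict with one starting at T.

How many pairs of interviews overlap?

Check each pair: they overlap iff neither finishes before the other starts.
Sorted by start: Aoife, Hannah, Mateo, Rohan, Nadia, Yusuf.
Hannah starts exactly when Aoife ends (back-to-back, no overlap), so nothing later overlaps Aoife either.
Mateo starts before Hannah ends → Hannah and Mateo overlap.
Rohan starts after Hannah ends, so nothing later overlaps Hannah either.
Rohan starts exactly when Mateo ends (back-to-back, no overlap), so nothing later overlaps Mateo either.
Nadia starts before Rohan ends → Rohan and Nadia overlap.
Yusuf starts after Rohan ends.
Yusuf starts after Nadia ends.
Overlapping pairs: Hannah & Mateo, Nadia & Rohan — 2 in total.

2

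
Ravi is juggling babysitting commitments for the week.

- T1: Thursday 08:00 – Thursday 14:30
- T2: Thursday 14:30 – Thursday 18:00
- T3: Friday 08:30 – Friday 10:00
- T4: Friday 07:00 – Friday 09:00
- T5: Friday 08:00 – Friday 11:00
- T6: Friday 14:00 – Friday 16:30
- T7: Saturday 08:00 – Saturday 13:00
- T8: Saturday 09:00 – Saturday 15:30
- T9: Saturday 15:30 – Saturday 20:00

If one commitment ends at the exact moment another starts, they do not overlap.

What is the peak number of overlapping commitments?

Walk through starts and ends in time order (an end at T is processed before a start at T):
Thursday 08:00 start T1 → 1
Thursday 14:30 end T1 → 0
Thursday 14:30 start T2 → 1
Thursday 18:00 end T2 → 0
Friday 07:00 start T4 → 1
Friday 08:00 start T5 → 2
Friday 08:30 start T3 → 3
Friday 09:00 end T4 → 2
Friday 10:00 end T3 → 1
Friday 11:00 end T5 → 0
Friday 14:00 start T6 → 1
Friday 16:30 end T6 → 0
Saturday 08:00 start T7 → 1
Saturday 09:00 start T8 → 2
Saturday 13:00 end T7 → 1
Saturday 15:30 end T8 → 0
Saturday 15:30 start T9 → 1
Saturday 20:00 end T9 → 0
Peak is 3, at Friday 08:30 (T3, T4, T5).

3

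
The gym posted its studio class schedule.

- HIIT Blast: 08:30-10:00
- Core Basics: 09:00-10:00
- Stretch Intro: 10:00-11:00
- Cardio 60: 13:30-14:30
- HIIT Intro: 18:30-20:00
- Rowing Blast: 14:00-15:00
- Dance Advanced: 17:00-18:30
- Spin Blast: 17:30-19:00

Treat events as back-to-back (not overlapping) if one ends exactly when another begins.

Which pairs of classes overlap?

Sorted by start: HIIT Blast, Core Basics, Stretch Intro, Cardio 60, Rowing Blast, Dance Advanced, Spin Blast, HIIT Intro.
Core Basics starts before HIIT Blast ends → HIIT Blast and Core Basics overlap.
Stretch Intro starts exactly when HIIT Blast ends (back-to-back, no overlap), so HIIT Blast has no further overlaps.
Stretch Intro starts exactly when Core Basics ends (back-to-back, no overlap), so Core Basics has no further overlaps.
Cardio 60 starts after Stretch Intro ends, so Stretch Intro has no further overlaps.
Rowing Blast starts before Cardio 60 ends → Cardio 60 and Rowing Blast overlap.
Dance Advanced starts after Cardio 60 ends, so Cardio 60 has no further overlaps.
Dance Advanced starts after Rowing Blast ends, so Rowing Blast has no further overlaps.
Spin Blast starts before Dance Advanced ends → Dance Advanced and Spin Blast overlap.
HIIT Intro starts exactly when Dance Advanced ends (back-to-back, no overlap).
HIIT Intro starts before Spin Blast ends → Spin Blast and HIIT Intro overlap.

Cardio 60 & Rowing Blast, Core Basics & HIIT Blast, Dance Advanced & Spin Blast, HIIT Intro & Spin Blast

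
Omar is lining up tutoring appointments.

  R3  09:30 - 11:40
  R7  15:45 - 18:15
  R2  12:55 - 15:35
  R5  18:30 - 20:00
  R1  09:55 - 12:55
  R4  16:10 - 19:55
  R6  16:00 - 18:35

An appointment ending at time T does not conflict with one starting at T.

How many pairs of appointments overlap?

6

Check each pair: they overlap iff neither finishes before the other starts.
Sorted by start: R3, R1, R2, R7, R6, R4, R5.
R1 starts before R3 ends → R3 and R1 overlap.
R2 starts after R3 ends — done with R3.
R2 starts exactly when R1 ends (back-to-back, no overlap) — done with R1.
R7 starts after R2 ends — done with R2.
R6 starts before R7 ends → R7 and R6 overlap.
R4 starts before R7 ends → R7 and R4 overlap.
R5 starts after R7 ends.
R4 starts before R6 ends → R6 and R4 overlap.
R5 starts before R6 ends → R6 and R5 overlap.
R5 starts before R4 ends → R4 and R5 overlap.
Overlapping pairs: R1 & R3, R4 & R5, R4 & R6, R4 & R7, R5 & R6, R6 & R7 — 6 in total.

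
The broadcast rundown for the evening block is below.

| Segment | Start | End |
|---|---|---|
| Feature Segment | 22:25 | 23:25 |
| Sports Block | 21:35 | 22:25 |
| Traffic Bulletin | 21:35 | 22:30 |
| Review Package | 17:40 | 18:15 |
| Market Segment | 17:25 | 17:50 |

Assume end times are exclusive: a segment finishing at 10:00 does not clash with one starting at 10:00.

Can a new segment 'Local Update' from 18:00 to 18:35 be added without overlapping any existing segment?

No — it overlaps Review Package

Market Segment: ends 17:50 at or before Local Update starts 18:00 → clear.
Review Package: starts 17:40 before Local Update ends 18:35, and ends 18:15 after Local Update starts 18:00 → overlap.
Sports Block: starts 21:35 at or after Local Update ends 18:35 → clear.
Traffic Bulletin: starts 21:35 at or after Local Update ends 18:35 → clear.
Feature Segment: starts 22:25 at or after Local Update ends 18:35 → clear.
Local Update overlaps Review Package.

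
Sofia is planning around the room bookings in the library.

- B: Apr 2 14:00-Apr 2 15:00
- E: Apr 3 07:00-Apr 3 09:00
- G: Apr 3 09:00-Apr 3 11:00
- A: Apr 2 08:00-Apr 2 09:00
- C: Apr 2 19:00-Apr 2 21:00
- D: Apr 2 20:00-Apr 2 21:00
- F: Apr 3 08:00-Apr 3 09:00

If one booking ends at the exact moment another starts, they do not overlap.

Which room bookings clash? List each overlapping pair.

Sorted by start: A, B, C, D, E, F, G.
B starts after A ends, so A has no further overlaps.
C starts after B ends, so B has no further overlaps.
D starts before C ends → C and D overlap.
E starts after C ends, so C has no further overlaps.
E starts after D ends, so D has no further overlaps.
F starts before E ends → E and F overlap.
G starts exactly when E ends (back-to-back, no overlap).
G starts exactly when F ends (back-to-back, no overlap).

C & D, E & F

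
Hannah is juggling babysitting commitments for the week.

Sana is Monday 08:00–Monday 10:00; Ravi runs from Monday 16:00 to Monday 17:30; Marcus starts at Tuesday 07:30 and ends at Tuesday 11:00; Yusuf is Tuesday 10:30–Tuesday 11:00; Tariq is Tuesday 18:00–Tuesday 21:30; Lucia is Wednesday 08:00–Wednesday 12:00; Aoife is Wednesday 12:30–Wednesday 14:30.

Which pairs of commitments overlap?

Sorted by start: Sana, Ravi, Marcus, Yusuf, Tariq, Lucia, Aoife.
Ravi starts after Sana ends — done with Sana.
Marcus starts after Ravi ends — done with Ravi.
Yusuf starts before Marcus ends → Marcus and Yusuf overlap.
Tariq starts after Marcus ends — done with Marcus.
Tariq starts after Yusuf ends — done with Yusuf.
Lucia starts after Tariq ends — done with Tariq.
Aoife starts after Lucia ends.

Marcus & Yusuf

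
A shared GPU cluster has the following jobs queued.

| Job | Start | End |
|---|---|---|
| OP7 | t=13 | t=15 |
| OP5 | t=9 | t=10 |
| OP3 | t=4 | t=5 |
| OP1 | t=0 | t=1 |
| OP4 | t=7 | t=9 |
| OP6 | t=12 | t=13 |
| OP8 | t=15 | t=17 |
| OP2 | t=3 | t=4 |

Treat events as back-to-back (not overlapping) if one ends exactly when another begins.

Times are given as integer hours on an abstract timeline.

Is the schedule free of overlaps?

Yes

Sorted by start: OP1, OP2, OP3, OP4, OP5, OP6, OP7, OP8.
OP2 starts after OP1 ends, so OP1 has no further overlaps.
OP3 starts exactly when OP2 ends (back-to-back, no overlap), so OP2 has no further overlaps.
OP4 starts after OP3 ends, so OP3 has no further overlaps.
OP5 starts exactly when OP4 ends (back-to-back, no overlap), so OP4 has no further overlaps.
OP6 starts after OP5 ends, so OP5 has no further overlaps.
OP7 starts exactly when OP6 ends (back-to-back, no overlap), so OP6 has no further overlaps.
OP8 starts exactly when OP7 ends (back-to-back, no overlap).
Every pair is clear; the schedule has no overlaps.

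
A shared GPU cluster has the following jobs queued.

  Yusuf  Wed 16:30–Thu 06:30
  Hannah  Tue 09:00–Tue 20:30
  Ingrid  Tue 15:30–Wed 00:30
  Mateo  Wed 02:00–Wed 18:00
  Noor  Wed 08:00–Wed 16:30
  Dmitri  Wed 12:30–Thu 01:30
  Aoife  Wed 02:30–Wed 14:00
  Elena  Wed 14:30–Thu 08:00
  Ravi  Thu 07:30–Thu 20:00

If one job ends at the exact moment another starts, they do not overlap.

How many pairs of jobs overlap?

Sorted by start: Hannah, Ingrid, Mateo, Aoife, Noor, Dmitri, Elena, Yusuf, Ravi.
Ingrid starts before Hannah ends → Hannah and Ingrid overlap.
Mateo starts after Hannah ends, so Hannah has no further overlaps.
Mateo starts after Ingrid ends, so Ingrid has no further overlaps.
Aoife starts before Mateo ends → Mateo and Aoife overlap.
Noor starts before Mateo ends → Mateo and Noor overlap.
Dmitri starts before Mateo ends → Mateo and Dmitri overlap.
Elena starts before Mateo ends → Mateo and Elena overlap.
Yusuf starts before Mateo ends → Mateo and Yusuf overlap.
Ravi starts after Mateo ends.
Noor starts before Aoife ends → Aoife and Noor overlap.
Dmitri starts before Aoife ends → Aoife and Dmitri overlap.
Elena starts after Aoife ends, so Aoife has no further overlaps.
Dmitri starts before Noor ends → Noor and Dmitri overlap.
Elena starts before Noor ends → Noor and Elena overlap.
Yusuf starts exactly when Noor ends (back-to-back, no overlap), so Noor has no further overlaps.
Elena starts before Dmitri ends → Dmitri and Elena overlap.
Yusuf starts before Dmitri ends → Dmitri and Yusuf overlap.
Ravi starts after Dmitri ends.
Yusuf starts before Elena ends → Elena and Yusuf overlap.
Ravi starts before Elena ends → Elena and Ravi overlap.
Ravi starts after Yusuf ends.
Overlapping pairs: Aoife & Dmitri, Aoife & Mateo, Aoife & Noor, Dmitri & Elena, Dmitri & Mateo, Dmitri & Noor, Dmitri & Yusuf, Elena & Mateo, Elena & Noor, Elena & Ravi, Elena & Yusuf, Hannah & Ingrid, Mateo & Noor, Mateo & Yusuf — 14 in total.

14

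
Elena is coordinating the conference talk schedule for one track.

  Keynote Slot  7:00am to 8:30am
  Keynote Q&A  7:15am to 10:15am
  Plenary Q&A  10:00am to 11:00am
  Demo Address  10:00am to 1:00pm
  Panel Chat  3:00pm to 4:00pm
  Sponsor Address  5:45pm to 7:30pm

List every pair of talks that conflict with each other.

Demo Address & Keynote Q&A, Demo Address & Plenary Q&A, Keynote Q&A & Keynote Slot, Keynote Q&A & Plenary Q&A

Check each pair: they overlap iff neither finishes before the other starts.
Sorted by start: Keynote Slot, Keynote Q&A, Plenary Q&A, Demo Address, Panel Chat, Sponsor Address.
Keynote Q&A starts before Keynote Slot ends → Keynote Slot and Keynote Q&A overlap.
Plenary Q&A starts after Keynote Slot ends, so nothing later overlaps Keynote Slot either.
Plenary Q&A starts before Keynote Q&A ends → Keynote Q&A and Plenary Q&A overlap.
Demo Address starts before Keynote Q&A ends → Keynote Q&A and Demo Address overlap.
Panel Chat starts after Keynote Q&A ends, so nothing later overlaps Keynote Q&A either.
Demo Address starts before Plenary Q&A ends → Plenary Q&A and Demo Address overlap.
Panel Chat starts after Plenary Q&A ends, so nothing later overlaps Plenary Q&A either.
Panel Chat starts after Demo Address ends, so nothing later overlaps Demo Address either.
Sponsor Address starts after Panel Chat ends.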